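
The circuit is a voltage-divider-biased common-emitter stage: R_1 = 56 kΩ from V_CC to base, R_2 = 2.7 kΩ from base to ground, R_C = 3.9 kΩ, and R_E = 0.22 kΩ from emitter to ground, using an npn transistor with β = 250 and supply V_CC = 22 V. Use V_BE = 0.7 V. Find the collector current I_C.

Thevenize the base divider: V_Th = V_CC·R_2/(R_1+R_2) = 22×2.7/58.7 = 1.01 V, R_Th = R_1‖R_2 = 2.58 kΩ.
Base-emitter loop: V_Th = I_B·R_Th + V_BE + (β+1)I_B·R_E, so I_B = (1.01 − 0.7) / (2.58 + 251×0.22) = 0.0054 mA.
I_C = β·I_B = 250×0.0054 = 1.35 mA, and I_E = (β+1)I_B = 1.35 mA.
V_CE = V_CC − I_C·R_C − I_E·R_E = 22 − 1.35×3.9 − 1.35×0.22 = 16.4 V.
V_CE = 16.4 V > 0.2 V confirms active-region operation.

I_C ≈ 1.3 mA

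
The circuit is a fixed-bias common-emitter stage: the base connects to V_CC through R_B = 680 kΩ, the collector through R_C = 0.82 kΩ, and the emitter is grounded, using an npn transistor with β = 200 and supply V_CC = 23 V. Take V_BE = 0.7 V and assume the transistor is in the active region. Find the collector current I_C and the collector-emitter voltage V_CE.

I_C ≈ 6.6 mA, V_CE ≈ 18 V

Base loop: V_CC = I_B·R_B + V_BE, so I_B = (23 − 0.7)/680 kΩ = 0.0328 mA.
In the active region I_C = β·I_B = 200 × 0.0328 = 6.56 mA.
Collector loop: V_CE = V_CC − I_C·R_C = 23 − 6.56×0.82 = 17.6 V.
Since V_CE = 17.6 V > V_CE(sat) ≈ 0.2 V, the transistor is in the active region as assumed.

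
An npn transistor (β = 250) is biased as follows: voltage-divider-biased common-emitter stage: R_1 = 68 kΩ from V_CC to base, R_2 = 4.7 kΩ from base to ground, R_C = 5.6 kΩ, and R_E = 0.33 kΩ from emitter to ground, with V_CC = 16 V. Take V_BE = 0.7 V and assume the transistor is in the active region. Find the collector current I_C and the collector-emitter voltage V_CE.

Thevenize the base divider: V_Th = V_CC·R_2/(R_1+R_2) = 16×4.7/72.7 = 1.03 V, R_Th = R_1‖R_2 = 4.4 kΩ.
Base-emitter loop: V_Th = I_B·R_Th + V_BE + (β+1)I_B·R_E, so I_B = (1.03 − 0.7) / (4.4 + 251×0.33) = 0.00383 mA.
I_C = β·I_B = 250×0.00383 = 0.958 mA, and I_E = (β+1)I_B = 0.962 mA.
V_CE = V_CC − I_C·R_C − I_E·R_E = 16 − 0.958×5.6 − 0.962×0.33 = 10.3 V.
V_CE = 10.3 V > 0.2 V confirms active-region operation.

I_C ≈ 0.96 mA, V_CE ≈ 10 V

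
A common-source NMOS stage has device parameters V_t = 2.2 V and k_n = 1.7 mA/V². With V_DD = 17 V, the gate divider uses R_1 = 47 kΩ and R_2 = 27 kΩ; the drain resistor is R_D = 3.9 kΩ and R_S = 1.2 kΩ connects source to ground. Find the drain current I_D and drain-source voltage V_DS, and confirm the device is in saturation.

I_D ≈ 2 mA, V_DS ≈ 6.6 V

V_G = V_DD·R_2/(R_1+R_2) = 17×27/74 = 6.2 V.
Assume saturation: I_D = (k_n/2)(V_GS − V_t)² with V_GS = V_G − I_D·R_S = 6.2 − 1.2·I_D.
Substituting gives 1.22·I_D² − 9.17·I_D + 13.6 = 0, with roots I_D = 2.04 or 5.44 mA.
The root I_D = 5.44 mA gives V_GS = -0.331 V ≤ V_t, so take I_D = 2.04 mA.
Then V_GS = 3.75 V and V_DS = V_DD − I_D(R_D+R_S) = 17 − 2.04×5.1 = 6.58 V.
Saturation requires V_DS ≥ V_GS − V_t = 1.55 V; 6.58 ≥ 1.55 ✓.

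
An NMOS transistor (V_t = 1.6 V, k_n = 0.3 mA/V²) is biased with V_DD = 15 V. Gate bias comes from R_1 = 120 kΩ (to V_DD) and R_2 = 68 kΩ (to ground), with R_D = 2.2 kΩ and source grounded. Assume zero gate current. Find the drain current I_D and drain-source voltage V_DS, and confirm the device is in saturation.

I_D ≈ 2.2 mA, V_DS ≈ 10 V

V_G = V_DD·R_2/(R_1+R_2) = 15×68/188 = 5.43 V. With the source grounded, V_GS = V_G = 5.43 V.
Assume saturation: I_D = (k_n/2)(V_GS − V_t)² = (0.3/2)×(5.43 − 1.6)² = 0.15×3.83² = 2.2 mA.
V_DS = V_DD − I_D·R_D = 15 − 2.2×2.2 = 10.2 V.
Saturation requires V_DS ≥ V_GS − V_t = 3.83 V; 10.2 ≥ 3.83 ✓.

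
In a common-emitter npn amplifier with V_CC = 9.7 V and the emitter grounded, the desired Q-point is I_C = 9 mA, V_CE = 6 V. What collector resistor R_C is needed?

Collector loop: V_CC = I_C·R_C + V_CE.
R_C = (V_CC − V_CE)/I_C = (9.7 − 6)/9 = 0.411 kΩ.

R_C ≈ 0.41 kΩ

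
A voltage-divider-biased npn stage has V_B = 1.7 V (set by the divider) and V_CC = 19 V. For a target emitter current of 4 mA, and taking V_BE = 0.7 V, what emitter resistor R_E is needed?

R_E ≈ 0.25 kΩ

V_E = V_B − V_BE = 1.7 − 0.7 = 1 V.
R_E = V_E / I_E = 1 / 4 = 0.25 kΩ.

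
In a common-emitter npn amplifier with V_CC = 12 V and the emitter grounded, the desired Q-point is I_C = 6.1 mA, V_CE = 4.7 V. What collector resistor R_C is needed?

Collector loop: V_CC = I_C·R_C + V_CE.
R_C = (V_CC − V_CE)/I_C = (12 − 4.7)/6.1 = 1.2 kΩ.

R_C ≈ 1.2 kΩ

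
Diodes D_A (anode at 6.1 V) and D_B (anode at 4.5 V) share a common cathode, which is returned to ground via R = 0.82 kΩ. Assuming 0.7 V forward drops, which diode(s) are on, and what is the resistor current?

Assume both conduct. Then node N would need to be at both 6.1−0.7 = 5.4 V and 4.5−0.7 = 3.8 V, which is impossible.
Assume only D_A conducts: V_N = 6.1 − 0.7 = 5.4 V, so I_R = 5.4/0.82 = 6.59 mA.
Check D_B: its anode-to-cathode voltage is 4.5 − 5.4 = -0.9 V < 0.7 V, so it is off. The assumption is consistent.

Only D_A conducts; I_R ≈ 6.6 mA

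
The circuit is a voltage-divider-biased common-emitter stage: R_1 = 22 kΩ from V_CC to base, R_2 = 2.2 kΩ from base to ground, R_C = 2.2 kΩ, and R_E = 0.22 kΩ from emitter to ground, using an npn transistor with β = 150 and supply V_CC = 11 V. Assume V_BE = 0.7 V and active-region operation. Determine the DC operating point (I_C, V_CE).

Thevenize the base divider: V_Th = V_CC·R_2/(R_1+R_2) = 11×2.2/24.2 = 1 V, R_Th = R_1‖R_2 = 2 kΩ.
Base-emitter loop: V_Th = I_B·R_Th + V_BE + (β+1)I_B·R_E, so I_B = (1 − 0.7) / (2 + 151×0.22) = 0.00852 mA.
I_C = β·I_B = 150×0.00852 = 1.28 mA, and I_E = (β+1)I_B = 1.29 mA.
V_CE = V_CC − I_C·R_C − I_E·R_E = 11 − 1.28×2.2 − 1.29×0.22 = 7.91 V.
V_CE = 7.91 V > 0.2 V confirms active-region operation.

I_C ≈ 1.3 mA, V_CE ≈ 7.9 V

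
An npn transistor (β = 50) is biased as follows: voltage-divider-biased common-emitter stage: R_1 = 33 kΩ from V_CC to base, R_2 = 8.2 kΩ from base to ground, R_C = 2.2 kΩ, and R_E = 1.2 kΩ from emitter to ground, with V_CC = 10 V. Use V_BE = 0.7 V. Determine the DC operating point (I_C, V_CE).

Thevenize the base divider: V_Th = V_CC·R_2/(R_1+R_2) = 10×8.2/41.2 = 1.99 V, R_Th = R_1‖R_2 = 6.57 kΩ.
Base-emitter loop: V_Th = I_B·R_Th + V_BE + (β+1)I_B·R_E, so I_B = (1.99 − 0.7) / (6.57 + 51×1.2) = 0.019 mA.
I_C = β·I_B = 50×0.019 = 0.952 mA, and I_E = (β+1)I_B = 0.971 mA.
V_CE = V_CC − I_C·R_C − I_E·R_E = 10 − 0.952×2.2 − 0.971×1.2 = 6.74 V.
V_CE = 6.74 V > 0.2 V confirms active-region operation.

I_C ≈ 0.95 mA, V_CE ≈ 6.7 V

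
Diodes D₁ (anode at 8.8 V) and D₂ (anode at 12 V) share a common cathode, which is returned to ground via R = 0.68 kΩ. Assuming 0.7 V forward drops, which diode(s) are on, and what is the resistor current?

Assume both conduct. Then node N would need to be at both 8.8−0.7 = 8.1 V and 12−0.7 = 11.3 V, which is impossible.
Assume only D₂ conducts: V_N = 12 − 0.7 = 11.3 V, so I_R = 11.3/0.68 = 16.6 mA.
Check D₁: its anode-to-cathode voltage is 8.8 − 11.3 = -2.5 V < 0.7 V, so it is off. The assumption is consistent.

Only D₂ conducts; I_R ≈ 17 mA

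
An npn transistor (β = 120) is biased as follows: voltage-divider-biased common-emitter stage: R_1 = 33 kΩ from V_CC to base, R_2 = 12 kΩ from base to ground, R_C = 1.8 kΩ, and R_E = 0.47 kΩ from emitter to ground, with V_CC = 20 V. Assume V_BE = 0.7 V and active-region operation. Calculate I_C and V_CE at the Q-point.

I_C ≈ 8.5 mA, V_CE ≈ 0.75 V

Thevenize the base divider: V_Th = V_CC·R_2/(R_1+R_2) = 20×12/45 = 5.33 V, R_Th = R_1‖R_2 = 8.8 kΩ.
Base-emitter loop: V_Th = I_B·R_Th + V_BE + (β+1)I_B·R_E, so I_B = (5.33 − 0.7) / (8.8 + 121×0.47) = 0.0706 mA.
I_C = β·I_B = 120×0.0706 = 8.47 mA, and I_E = (β+1)I_B = 8.54 mA.
V_CE = V_CC − I_C·R_C − I_E·R_E = 20 − 8.47×1.8 − 8.54×0.47 = 0.748 V.
V_CE = 0.748 V > 0.2 V confirms active-region operation.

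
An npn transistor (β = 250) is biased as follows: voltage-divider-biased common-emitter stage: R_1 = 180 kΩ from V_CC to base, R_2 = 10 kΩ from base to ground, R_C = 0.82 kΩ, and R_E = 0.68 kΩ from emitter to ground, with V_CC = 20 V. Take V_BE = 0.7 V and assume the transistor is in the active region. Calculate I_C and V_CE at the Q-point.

Thevenize the base divider: V_Th = V_CC·R_2/(R_1+R_2) = 20×10/190 = 1.05 V, R_Th = R_1‖R_2 = 9.47 kΩ.
Base-emitter loop: V_Th = I_B·R_Th + V_BE + (β+1)I_B·R_E, so I_B = (1.05 − 0.7) / (9.47 + 251×0.68) = 0.00196 mA.
I_C = β·I_B = 250×0.00196 = 0.489 mA, and I_E = (β+1)I_B = 0.491 mA.
V_CE = V_CC − I_C·R_C − I_E·R_E = 20 − 0.489×0.82 − 0.491×0.68 = 19.3 V.
V_CE = 19.3 V > 0.2 V confirms active-region operation.

I_C ≈ 0.49 mA, V_CE ≈ 19 V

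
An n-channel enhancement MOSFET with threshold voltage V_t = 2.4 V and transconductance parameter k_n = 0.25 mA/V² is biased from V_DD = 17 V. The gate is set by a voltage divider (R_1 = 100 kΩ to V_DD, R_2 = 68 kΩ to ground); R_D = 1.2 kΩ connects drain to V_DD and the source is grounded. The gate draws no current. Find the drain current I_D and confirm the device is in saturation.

I_D ≈ 2.5 mA

V_G = V_DD·R_2/(R_1+R_2) = 17×68/168 = 6.88 V. With the source grounded, V_GS = V_G = 6.88 V.
Assume saturation: I_D = (k_n/2)(V_GS − V_t)² = (0.25/2)×(6.88 − 2.4)² = 0.125×4.48² = 2.51 mA.
V_DS = V_DD − I_D·R_D = 17 − 2.51×1.2 = 14 V.
Saturation requires V_DS ≥ V_GS − V_t = 4.48 V; 14 ≥ 4.48 ✓.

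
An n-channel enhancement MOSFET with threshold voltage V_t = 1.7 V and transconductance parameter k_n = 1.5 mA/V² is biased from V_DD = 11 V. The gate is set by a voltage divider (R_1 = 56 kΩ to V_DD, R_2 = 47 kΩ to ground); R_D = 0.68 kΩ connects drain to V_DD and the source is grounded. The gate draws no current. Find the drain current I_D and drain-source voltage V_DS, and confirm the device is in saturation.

I_D ≈ 8.3 mA, V_DS ≈ 5.4 V

V_G = V_DD·R_2/(R_1+R_2) = 11×47/103 = 5.02 V. With the source grounded, V_GS = V_G = 5.02 V.
Assume saturation: I_D = (k_n/2)(V_GS − V_t)² = (1.5/2)×(5.02 − 1.7)² = 0.75×3.32² = 8.26 mA.
V_DS = V_DD − I_D·R_D = 11 − 8.26×0.68 = 5.38 V.
Saturation requires V_DS ≥ V_GS − V_t = 3.32 V; 5.38 ≥ 3.32 ✓.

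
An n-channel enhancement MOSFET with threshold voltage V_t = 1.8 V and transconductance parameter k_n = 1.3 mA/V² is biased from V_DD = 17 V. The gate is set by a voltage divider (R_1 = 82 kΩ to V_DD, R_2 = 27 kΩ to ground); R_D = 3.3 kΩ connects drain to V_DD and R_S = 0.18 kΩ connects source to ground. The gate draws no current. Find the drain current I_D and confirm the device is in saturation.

I_D ≈ 2.5 mA

V_G = V_DD·R_2/(R_1+R_2) = 17×27/109 = 4.21 V.
Assume saturation: I_D = (k_n/2)(V_GS − V_t)² with V_GS = V_G − I_D·R_S = 4.21 − 0.18·I_D.
Substituting gives 0.0211·I_D² − 1.56·I_D + 3.78 = 0, with roots I_D = 2.5 or 71.8 mA.
The root I_D = 71.8 mA gives V_GS = -8.71 V ≤ V_t, so take I_D = 2.5 mA.
Then V_GS = 3.76 V and V_DS = V_DD − I_D(R_D+R_S) = 17 − 2.5×3.48 = 8.3 V.
Saturation requires V_DS ≥ V_GS − V_t = 1.96 V; 8.3 ≥ 1.96 ✓.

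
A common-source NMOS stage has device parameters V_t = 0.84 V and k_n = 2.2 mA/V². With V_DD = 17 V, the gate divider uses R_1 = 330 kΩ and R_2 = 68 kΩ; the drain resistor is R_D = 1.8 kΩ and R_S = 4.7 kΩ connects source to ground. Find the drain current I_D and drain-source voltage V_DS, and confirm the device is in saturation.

I_D ≈ 0.32 mA, V_DS ≈ 15 V

V_G = V_DD·R_2/(R_1+R_2) = 17×68/398 = 2.9 V.
Assume saturation: I_D = (k_n/2)(V_GS − V_t)² with V_GS = V_G − I_D·R_S = 2.9 − 4.7·I_D.
Substituting gives 24.3·I_D² − 22.3·I_D + 4.69 = 0, with roots I_D = 0.324 or 0.596 mA.
The root I_D = 0.596 mA gives V_GS = 0.104 V ≤ V_t, so take I_D = 0.324 mA.
Then V_GS = 1.38 V and V_DS = V_DD − I_D(R_D+R_S) = 17 − 0.324×6.5 = 14.9 V.
Saturation requires V_DS ≥ V_GS − V_t = 0.543 V; 14.9 ≥ 0.543 ✓.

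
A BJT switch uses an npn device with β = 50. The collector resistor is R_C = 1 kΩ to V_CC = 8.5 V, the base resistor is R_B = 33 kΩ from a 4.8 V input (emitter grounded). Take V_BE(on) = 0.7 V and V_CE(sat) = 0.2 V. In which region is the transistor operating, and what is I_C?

active; I_C ≈ 6.2 mA

Assume active. Base-emitter loop: I_B = (V_BB − V_BE)/R_B = (4.8 − 0.7)/33 = 0.124 mA.
I_C = β·I_B = 50×0.124 = 6.21 mA.
V_CE = V_CC − I_C·R_C = 8.5 − 6.21×1 = 2.29 V > V_CE(sat), so the active-region assumption holds.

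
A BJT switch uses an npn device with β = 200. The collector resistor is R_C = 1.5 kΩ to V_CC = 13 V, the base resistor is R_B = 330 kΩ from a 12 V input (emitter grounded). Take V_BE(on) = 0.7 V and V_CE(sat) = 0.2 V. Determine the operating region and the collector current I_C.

active; I_C ≈ 6.8 mA

Assume active. Base-emitter loop: I_B = (V_BB − V_BE)/R_B = (12 − 0.7)/330 = 0.0342 mA.
I_C = β·I_B = 200×0.0342 = 6.85 mA.
V_CE = V_CC − I_C·R_C = 13 − 6.85×1.5 = 2.73 V > V_CE(sat), so the active-region assumption holds.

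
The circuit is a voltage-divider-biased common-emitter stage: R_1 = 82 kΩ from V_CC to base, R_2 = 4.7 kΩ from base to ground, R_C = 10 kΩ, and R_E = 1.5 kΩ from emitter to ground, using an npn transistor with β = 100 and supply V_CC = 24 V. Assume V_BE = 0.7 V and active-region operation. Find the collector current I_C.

I_C ≈ 0.39 mA

Thevenize the base divider: V_Th = V_CC·R_2/(R_1+R_2) = 24×4.7/86.7 = 1.3 V, R_Th = R_1‖R_2 = 4.45 kΩ.
Base-emitter loop: V_Th = I_B·R_Th + V_BE + (β+1)I_B·R_E, so I_B = (1.3 − 0.7) / (4.45 + 101×1.5) = 0.00385 mA.
I_C = β·I_B = 100×0.00385 = 0.385 mA, and I_E = (β+1)I_B = 0.389 mA.
V_CE = V_CC − I_C·R_C − I_E·R_E = 24 − 0.385×10 − 0.389×1.5 = 19.6 V.
V_CE = 19.6 V > 0.2 V confirms active-region operation.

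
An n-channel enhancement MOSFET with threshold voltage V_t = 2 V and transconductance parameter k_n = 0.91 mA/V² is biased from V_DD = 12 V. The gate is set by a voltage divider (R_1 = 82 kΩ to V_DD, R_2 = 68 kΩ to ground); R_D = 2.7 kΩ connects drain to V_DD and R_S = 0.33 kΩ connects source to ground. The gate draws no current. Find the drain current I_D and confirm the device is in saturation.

I_D ≈ 2.8 mA

V_G = V_DD·R_2/(R_1+R_2) = 12×68/150 = 5.44 V.
Assume saturation: I_D = (k_n/2)(V_GS − V_t)² with V_GS = V_G − I_D·R_S = 5.44 − 0.33·I_D.
Substituting gives 0.0495·I_D² − 2.03·I_D + 5.38 = 0, with roots I_D = 2.85 or 38.2 mA.
The root I_D = 38.2 mA gives V_GS = -7.16 V ≤ V_t, so take I_D = 2.85 mA.
Then V_GS = 4.5 V and V_DS = V_DD − I_D(R_D+R_S) = 12 − 2.85×3.03 = 3.38 V.
Saturation requires V_DS ≥ V_GS − V_t = 2.5 V; 3.38 ≥ 2.5 ✓.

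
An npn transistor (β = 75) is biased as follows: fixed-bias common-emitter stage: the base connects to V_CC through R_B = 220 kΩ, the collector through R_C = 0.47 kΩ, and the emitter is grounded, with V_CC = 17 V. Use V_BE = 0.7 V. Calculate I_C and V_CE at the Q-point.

Base loop: V_CC = I_B·R_B + V_BE, so I_B = (17 − 0.7)/220 kΩ = 0.0741 mA.
In the active region I_C = β·I_B = 75 × 0.0741 = 5.56 mA.
Collector loop: V_CE = V_CC − I_C·R_C = 17 − 5.56×0.47 = 14.4 V.
Since V_CE = 14.4 V > V_CE(sat) ≈ 0.2 V, the transistor is in the active region as assumed.

I_C ≈ 5.6 mA, V_CE ≈ 14 V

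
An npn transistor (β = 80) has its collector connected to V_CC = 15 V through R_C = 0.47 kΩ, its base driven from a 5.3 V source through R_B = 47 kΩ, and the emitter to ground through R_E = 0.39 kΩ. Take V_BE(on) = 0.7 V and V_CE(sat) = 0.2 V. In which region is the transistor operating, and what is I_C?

Assume active. Base-emitter loop: I_B = (V_BB − V_BE)/(R_B + (β+1)R_E) = (5.3 − 0.7)/(47 + 81×0.39) = 0.0585 mA.
I_C = β·I_B = 80×0.0585 = 4.68 mA.
V_CE = V_CC − I_C·R_C − I_E·R_E = 15 − 4.68×0.47 − 4.74×0.39 = 11 V > V_CE(sat), so the active-region assumption holds.

active; I_C ≈ 4.7 mA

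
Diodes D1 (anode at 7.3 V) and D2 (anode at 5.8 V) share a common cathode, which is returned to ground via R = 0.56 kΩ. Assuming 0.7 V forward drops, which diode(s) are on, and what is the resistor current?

Only D1 conducts; I_R ≈ 12 mA

Assume both conduct. Then node N would need to be at both 7.3−0.7 = 6.6 V and 5.8−0.7 = 5.1 V, which is impossible.
Assume only D1 conducts: V_N = 7.3 − 0.7 = 6.6 V, so I_R = 6.6/0.56 = 11.8 mA.
Check D2: its anode-to-cathode voltage is 5.8 − 6.6 = -0.8 V < 0.7 V, so it is off. The assumption is consistent.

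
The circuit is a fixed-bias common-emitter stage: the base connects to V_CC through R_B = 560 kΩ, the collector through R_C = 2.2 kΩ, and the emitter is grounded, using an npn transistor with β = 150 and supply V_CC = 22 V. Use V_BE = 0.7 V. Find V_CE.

Base loop: V_CC = I_B·R_B + V_BE, so I_B = (22 − 0.7)/560 kΩ = 0.038 mA.
In the active region I_C = β·I_B = 150 × 0.038 = 5.71 mA.
Collector loop: V_CE = V_CC − I_C·R_C = 22 − 5.71×2.2 = 9.45 V.
Since V_CE = 9.45 V > V_CE(sat) ≈ 0.2 V, the transistor is in the active region as assumed.

V_CE ≈ 9.4 V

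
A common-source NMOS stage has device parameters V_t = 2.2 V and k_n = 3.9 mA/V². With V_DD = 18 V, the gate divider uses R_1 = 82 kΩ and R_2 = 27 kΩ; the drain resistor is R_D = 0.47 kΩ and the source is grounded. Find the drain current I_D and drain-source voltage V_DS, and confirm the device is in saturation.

V_G = V_DD·R_2/(R_1+R_2) = 18×27/109 = 4.46 V. With the source grounded, V_GS = V_G = 4.46 V.
Assume saturation: I_D = (k_n/2)(V_GS − V_t)² = (3.9/2)×(4.46 − 2.2)² = 1.95×2.26² = 9.95 mA.
V_DS = V_DD − I_D·R_D = 18 − 9.95×0.47 = 13.3 V.
Saturation requires V_DS ≥ V_GS − V_t = 2.26 V; 13.3 ≥ 2.26 ✓.

I_D ≈ 9.9 mA, V_DS ≈ 13 V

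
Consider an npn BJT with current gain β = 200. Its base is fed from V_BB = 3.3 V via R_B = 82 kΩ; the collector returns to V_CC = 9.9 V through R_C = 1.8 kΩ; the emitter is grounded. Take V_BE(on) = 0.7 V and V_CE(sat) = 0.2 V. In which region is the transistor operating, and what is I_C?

Assume active: I_B = (3.3 − 0.7)/82 = 0.0317 mA, giving I_C = β·I_B = 6.34 mA.
But then V_CE = 9.9 − 6.34×1.8 = -1.51 V < V_CE(sat) = 0.2 V — impossible in the active region.
So the transistor is saturated. With V_CE = 0.2 V, I_C = (V_CC − 0.2)/R_C = 9.7/1.8 = 5.39 mA.
Check: β·I_B = 6.34 mA > I_C = 5.39 mA, confirming saturation.

saturation; I_C ≈ 5.4 mA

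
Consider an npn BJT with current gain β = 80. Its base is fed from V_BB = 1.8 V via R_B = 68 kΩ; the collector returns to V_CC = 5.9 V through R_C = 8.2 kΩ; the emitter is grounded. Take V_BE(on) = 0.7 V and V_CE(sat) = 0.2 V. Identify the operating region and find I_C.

saturation; I_C ≈ 0.7 mA

Assume active: I_B = (1.8 − 0.7)/68 = 0.0162 mA, giving I_C = β·I_B = 1.29 mA.
But then V_CE = 5.9 − 1.29×8.2 = -4.71 V < V_CE(sat) = 0.2 V — impossible in the active region.
So the transistor is saturated. With V_CE = 0.2 V, I_C = (V_CC − 0.2)/R_C = 5.7/8.2 = 0.695 mA.
Check: β·I_B = 1.29 mA > I_C = 0.695 mA, confirming saturation.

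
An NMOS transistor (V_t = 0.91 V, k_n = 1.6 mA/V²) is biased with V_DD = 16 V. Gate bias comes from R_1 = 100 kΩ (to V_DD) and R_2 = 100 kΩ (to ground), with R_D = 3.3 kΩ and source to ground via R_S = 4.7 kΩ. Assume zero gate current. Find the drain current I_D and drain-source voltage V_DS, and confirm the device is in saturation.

V_G = V_DD·R_2/(R_1+R_2) = 16×100/200 = 8 V.
Assume saturation: I_D = (k_n/2)(V_GS − V_t)² with V_GS = V_G − I_D·R_S = 8 − 4.7·I_D.
Substituting gives 17.7·I_D² − 54.3·I_D + 40.2 = 0, with roots I_D = 1.24 or 1.83 mA.
The root I_D = 1.83 mA gives V_GS = -0.603 V ≤ V_t, so take I_D = 1.24 mA.
Then V_GS = 2.16 V and V_DS = V_DD − I_D(R_D+R_S) = 16 − 1.24×8 = 6.05 V.
Saturation requires V_DS ≥ V_GS − V_t = 1.25 V; 6.05 ≥ 1.25 ✓.

I_D ≈ 1.2 mA, V_DS ≈ 6.1 V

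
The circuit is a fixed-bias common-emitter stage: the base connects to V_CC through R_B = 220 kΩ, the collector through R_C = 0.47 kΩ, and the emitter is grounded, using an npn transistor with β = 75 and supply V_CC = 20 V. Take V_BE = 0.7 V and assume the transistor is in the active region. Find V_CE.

V_CE ≈ 17 V

Base loop: V_CC = I_B·R_B + V_BE, so I_B = (20 − 0.7)/220 kΩ = 0.0877 mA.
In the active region I_C = β·I_B = 75 × 0.0877 = 6.58 mA.
Collector loop: V_CE = V_CC − I_C·R_C = 20 − 6.58×0.47 = 16.9 V.
Since V_CE = 16.9 V > V_CE(sat) ≈ 0.2 V, the transistor is in the active region as assumed.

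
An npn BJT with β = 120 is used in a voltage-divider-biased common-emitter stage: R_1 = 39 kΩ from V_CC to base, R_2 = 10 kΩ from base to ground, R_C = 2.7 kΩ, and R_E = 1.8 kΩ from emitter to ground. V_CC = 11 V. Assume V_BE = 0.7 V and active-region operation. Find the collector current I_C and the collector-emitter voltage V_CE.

Thevenize the base divider: V_Th = V_CC·R_2/(R_1+R_2) = 11×10/49 = 2.24 V, R_Th = R_1‖R_2 = 7.96 kΩ.
Base-emitter loop: V_Th = I_B·R_Th + V_BE + (β+1)I_B·R_E, so I_B = (2.24 − 0.7) / (7.96 + 121×1.8) = 0.00684 mA.
I_C = β·I_B = 120×0.00684 = 0.821 mA, and I_E = (β+1)I_B = 0.828 mA.
V_CE = V_CC − I_C·R_C − I_E·R_E = 11 − 0.821×2.7 − 0.828×1.8 = 7.29 V.
V_CE = 7.29 V > 0.2 V confirms active-region operation.

I_C ≈ 0.82 mA, V_CE ≈ 7.3 V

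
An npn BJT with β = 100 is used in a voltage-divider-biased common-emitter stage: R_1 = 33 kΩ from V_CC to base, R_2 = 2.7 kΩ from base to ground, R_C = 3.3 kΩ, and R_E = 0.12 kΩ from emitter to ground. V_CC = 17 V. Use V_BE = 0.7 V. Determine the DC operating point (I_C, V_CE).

I_C ≈ 4 mA, V_CE ≈ 3.3 V

Thevenize the base divider: V_Th = V_CC·R_2/(R_1+R_2) = 17×2.7/35.7 = 1.29 V, R_Th = R_1‖R_2 = 2.5 kΩ.
Base-emitter loop: V_Th = I_B·R_Th + V_BE + (β+1)I_B·R_E, so I_B = (1.29 − 0.7) / (2.5 + 101×0.12) = 0.0401 mA.
I_C = β·I_B = 100×0.0401 = 4.01 mA, and I_E = (β+1)I_B = 4.05 mA.
V_CE = V_CC − I_C·R_C − I_E·R_E = 17 − 4.01×3.3 − 4.05×0.12 = 3.29 V.
V_CE = 3.29 V > 0.2 V confirms active-region operation.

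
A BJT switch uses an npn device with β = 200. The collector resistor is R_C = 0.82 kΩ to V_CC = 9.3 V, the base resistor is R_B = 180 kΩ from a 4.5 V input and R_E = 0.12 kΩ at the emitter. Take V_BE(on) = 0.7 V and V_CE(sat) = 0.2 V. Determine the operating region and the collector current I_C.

active; I_C ≈ 3.7 mA

Assume active. Base-emitter loop: I_B = (V_BB − V_BE)/(R_B + (β+1)R_E) = (4.5 − 0.7)/(180 + 201×0.12) = 0.0186 mA.
I_C = β·I_B = 200×0.0186 = 3.72 mA.
V_CE = V_CC − I_C·R_C − I_E·R_E = 9.3 − 3.72×0.82 − 3.74×0.12 = 5.8 V > V_CE(sat), so the active-region assumption holds.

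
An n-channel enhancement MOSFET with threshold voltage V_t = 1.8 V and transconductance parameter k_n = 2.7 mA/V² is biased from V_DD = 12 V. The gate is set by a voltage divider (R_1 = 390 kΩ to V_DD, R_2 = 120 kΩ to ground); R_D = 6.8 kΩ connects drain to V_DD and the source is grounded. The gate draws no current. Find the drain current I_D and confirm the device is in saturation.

I_D ≈ 1.4 mA

V_G = V_DD·R_2/(R_1+R_2) = 12×120/510 = 2.82 V. With the source grounded, V_GS = V_G = 2.82 V.
Assume saturation: I_D = (k_n/2)(V_GS − V_t)² = (2.7/2)×(2.82 − 1.8)² = 1.35×1.02² = 1.41 mA.
V_DS = V_DD − I_D·R_D = 12 − 1.41×6.8 = 2.38 V.
Saturation requires V_DS ≥ V_GS − V_t = 1.02 V; 2.38 ≥ 1.02 ✓.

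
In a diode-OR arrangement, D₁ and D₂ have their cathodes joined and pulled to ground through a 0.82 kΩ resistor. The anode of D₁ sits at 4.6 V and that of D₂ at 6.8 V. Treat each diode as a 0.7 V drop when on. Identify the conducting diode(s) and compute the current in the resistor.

Assume both conduct. Then node N would need to be at both 4.6−0.7 = 3.9 V and 6.8−0.7 = 6.1 V, which is impossible.
Assume only D₂ conducts: V_N = 6.8 − 0.7 = 6.1 V, so I_R = 6.1/0.82 = 7.44 mA.
Check D₁: its anode-to-cathode voltage is 4.6 − 6.1 = -1.5 V < 0.7 V, so it is off. The assumption is consistent.

Only D₂ conducts; I_R ≈ 7.4 mA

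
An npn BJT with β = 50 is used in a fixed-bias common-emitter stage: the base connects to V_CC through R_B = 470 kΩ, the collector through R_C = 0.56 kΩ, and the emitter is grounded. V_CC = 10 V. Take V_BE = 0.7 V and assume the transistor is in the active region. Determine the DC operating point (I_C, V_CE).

I_C ≈ 0.99 mA, V_CE ≈ 9.4 V

Base loop: V_CC = I_B·R_B + V_BE, so I_B = (10 − 0.7)/470 kΩ = 0.0198 mA.
In the active region I_C = β·I_B = 50 × 0.0198 = 0.989 mA.
Collector loop: V_CE = V_CC − I_C·R_C = 10 − 0.989×0.56 = 9.45 V.
Since V_CE = 9.45 V > V_CE(sat) ≈ 0.2 V, the transistor is in the active region as assumed.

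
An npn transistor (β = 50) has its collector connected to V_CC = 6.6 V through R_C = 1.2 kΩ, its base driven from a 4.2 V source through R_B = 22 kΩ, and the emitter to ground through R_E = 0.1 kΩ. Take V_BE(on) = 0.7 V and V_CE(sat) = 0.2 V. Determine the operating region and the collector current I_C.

saturation; I_C ≈ 4.9 mA

Assume active: I_B = (4.2 − 0.7)/(22 + 51×0.1) = 0.129 mA, I_C = β·I_B = 6.46 mA.
Then V_CE = 6.6 − 6.46×1.2 − 6.59×0.1 = -1.81 V < 0.2 V — the active assumption fails.
Re-solve with V_CE = 0.2 V. KCL at the emitter: V_E/R_E = (V_BB−0.7−V_E)/R_B + (V_CC−0.2−V_E)/R_C, giving V_E = 0.505 V.
I_C = (V_CC − 0.2 − V_E)/R_C = (6.4 − 0.505)/1.2 = 4.91 mA.
Check: I_B = (3.5 − 0.505)/22 = 0.136 mA, and β·I_B = 6.81 mA > I_C, confirming saturation.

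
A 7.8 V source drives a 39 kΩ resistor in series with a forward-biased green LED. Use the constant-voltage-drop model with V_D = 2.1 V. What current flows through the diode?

I ≈ 0.15 mA

KVL around the loop: 7.8 = V_D + I·R = 2.1 + I × 39 kΩ.
So I = (7.8 − 2.1) / 39 kΩ = 5.7 / 39 = 0.146 mA.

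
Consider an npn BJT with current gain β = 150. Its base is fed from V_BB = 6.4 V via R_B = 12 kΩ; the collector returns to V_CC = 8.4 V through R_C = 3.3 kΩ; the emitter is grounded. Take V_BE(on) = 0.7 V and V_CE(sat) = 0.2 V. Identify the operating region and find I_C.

Assume active: I_B = (6.4 − 0.7)/12 = 0.475 mA, giving I_C = β·I_B = 71.2 mA.
But then V_CE = 8.4 − 71.2×3.3 = -227 V < V_CE(sat) = 0.2 V — impossible in the active region.
So the transistor is saturated. With V_CE = 0.2 V, I_C = (V_CC − 0.2)/R_C = 8.2/3.3 = 2.48 mA.
Check: β·I_B = 71.2 mA > I_C = 2.48 mA, confirming saturation.

saturation; I_C ≈ 2.5 mA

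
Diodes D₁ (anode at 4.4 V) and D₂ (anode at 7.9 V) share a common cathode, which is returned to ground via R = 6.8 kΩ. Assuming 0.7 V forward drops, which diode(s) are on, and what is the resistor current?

Assume both conduct. Then node N would need to be at both 4.4−0.7 = 3.7 V and 7.9−0.7 = 7.2 V, which is impossible.
Assume only D₂ conducts: V_N = 7.9 − 0.7 = 7.2 V, so I_R = 7.2/6.8 = 1.06 mA.
Check D₁: its anode-to-cathode voltage is 4.4 − 7.2 = -2.8 V < 0.7 V, so it is off. The assumption is consistent.

Only D₂ conducts; I_R ≈ 1.1 mA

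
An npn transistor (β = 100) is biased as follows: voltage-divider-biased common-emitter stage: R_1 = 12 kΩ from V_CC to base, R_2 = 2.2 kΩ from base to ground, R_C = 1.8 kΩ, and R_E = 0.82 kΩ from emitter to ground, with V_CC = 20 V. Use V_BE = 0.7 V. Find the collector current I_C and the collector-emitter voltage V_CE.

Thevenize the base divider: V_Th = V_CC·R_2/(R_1+R_2) = 20×2.2/14.2 = 3.1 V, R_Th = R_1‖R_2 = 1.86 kΩ.
Base-emitter loop: V_Th = I_B·R_Th + V_BE + (β+1)I_B·R_E, so I_B = (3.1 − 0.7) / (1.86 + 101×0.82) = 0.0283 mA.
I_C = β·I_B = 100×0.0283 = 2.83 mA, and I_E = (β+1)I_B = 2.86 mA.
V_CE = V_CC − I_C·R_C − I_E·R_E = 20 − 2.83×1.8 − 2.86×0.82 = 12.6 V.
V_CE = 12.6 V > 0.2 V confirms active-region operation.

I_C ≈ 2.8 mA, V_CE ≈ 13 V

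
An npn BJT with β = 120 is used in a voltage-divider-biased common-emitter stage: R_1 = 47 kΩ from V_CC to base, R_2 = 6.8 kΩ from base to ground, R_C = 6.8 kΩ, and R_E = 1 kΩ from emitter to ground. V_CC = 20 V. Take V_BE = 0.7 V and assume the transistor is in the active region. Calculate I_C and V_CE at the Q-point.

Thevenize the base divider: V_Th = V_CC·R_2/(R_1+R_2) = 20×6.8/53.8 = 2.53 V, R_Th = R_1‖R_2 = 5.94 kΩ.
Base-emitter loop: V_Th = I_B·R_Th + V_BE + (β+1)I_B·R_E, so I_B = (2.53 − 0.7) / (5.94 + 121×1) = 0.0144 mA.
I_C = β·I_B = 120×0.0144 = 1.73 mA, and I_E = (β+1)I_B = 1.74 mA.
V_CE = V_CC − I_C·R_C − I_E·R_E = 20 − 1.73×6.8 − 1.74×1 = 6.51 V.
V_CE = 6.51 V > 0.2 V confirms active-region operation.

I_C ≈ 1.7 mA, V_CE ≈ 6.5 V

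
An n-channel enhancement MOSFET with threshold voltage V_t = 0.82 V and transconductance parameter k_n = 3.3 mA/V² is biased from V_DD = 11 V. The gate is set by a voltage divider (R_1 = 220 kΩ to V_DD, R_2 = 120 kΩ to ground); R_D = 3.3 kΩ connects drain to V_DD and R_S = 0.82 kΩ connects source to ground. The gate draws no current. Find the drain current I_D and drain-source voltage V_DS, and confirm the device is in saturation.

I_D ≈ 2.3 mA, V_DS ≈ 1.5 V

V_G = V_DD·R_2/(R_1+R_2) = 11×120/340 = 3.88 V.
Assume saturation: I_D = (k_n/2)(V_GS − V_t)² with V_GS = V_G − I_D·R_S = 3.88 − 0.82·I_D.
Substituting gives 1.11·I_D² − 9.29·I_D + 15.5 = 0, with roots I_D = 2.3 or 6.07 mA.
The root I_D = 6.07 mA gives V_GS = -1.1 V ≤ V_t, so take I_D = 2.3 mA.
Then V_GS = 2 V and V_DS = V_DD − I_D(R_D+R_S) = 11 − 2.3×4.12 = 1.54 V.
Saturation requires V_DS ≥ V_GS − V_t = 1.18 V; 1.54 ≥ 1.18 ✓.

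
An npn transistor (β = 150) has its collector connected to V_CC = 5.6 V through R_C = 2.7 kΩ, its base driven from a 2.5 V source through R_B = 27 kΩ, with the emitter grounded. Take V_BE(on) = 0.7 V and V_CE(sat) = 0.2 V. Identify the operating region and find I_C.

Assume active: I_B = (2.5 − 0.7)/27 = 0.0667 mA, giving I_C = β·I_B = 10 mA.
But then V_CE = 5.6 − 10×2.7 = -21.4 V < V_CE(sat) = 0.2 V — impossible in the active region.
So the transistor is saturated. With V_CE = 0.2 V, I_C = (V_CC − 0.2)/R_C = 5.4/2.7 = 2 mA.
Check: β·I_B = 10 mA > I_C = 2 mA, confirming saturation.

saturation; I_C ≈ 2 mA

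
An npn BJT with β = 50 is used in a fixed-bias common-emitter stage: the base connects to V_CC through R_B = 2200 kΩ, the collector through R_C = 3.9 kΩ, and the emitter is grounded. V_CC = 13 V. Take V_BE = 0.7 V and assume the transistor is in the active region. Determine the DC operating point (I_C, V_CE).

I_C ≈ 0.28 mA, V_CE ≈ 12 V

Base loop: V_CC = I_B·R_B + V_BE, so I_B = (13 − 0.7)/2200 kΩ = 0.00559 mA.
In the active region I_C = β·I_B = 50 × 0.00559 = 0.28 mA.
Collector loop: V_CE = V_CC − I_C·R_C = 13 − 0.28×3.9 = 11.9 V.
Since V_CE = 11.9 V > V_CE(sat) ≈ 0.2 V, the transistor is in the active region as assumed.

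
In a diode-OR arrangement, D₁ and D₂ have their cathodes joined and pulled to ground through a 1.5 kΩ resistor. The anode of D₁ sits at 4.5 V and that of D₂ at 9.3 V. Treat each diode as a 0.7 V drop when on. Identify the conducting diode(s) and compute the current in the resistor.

Only D₂ conducts; I_R ≈ 5.7 mA

Assume both conduct. Then node N would need to be at both 4.5−0.7 = 3.8 V and 9.3−0.7 = 8.6 V, which is impossible.
Assume only D₂ conducts: V_N = 9.3 − 0.7 = 8.6 V, so I_R = 8.6/1.5 = 5.73 mA.
Check D₁: its anode-to-cathode voltage is 4.5 − 8.6 = -4.1 V < 0.7 V, so it is off. The assumption is consistent.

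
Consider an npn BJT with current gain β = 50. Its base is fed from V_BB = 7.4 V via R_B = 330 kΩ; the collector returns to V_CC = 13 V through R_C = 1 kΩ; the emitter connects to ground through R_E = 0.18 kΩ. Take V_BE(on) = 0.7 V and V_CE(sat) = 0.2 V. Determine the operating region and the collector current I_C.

Assume active. Base-emitter loop: I_B = (V_BB − V_BE)/(R_B + (β+1)R_E) = (7.4 − 0.7)/(330 + 51×0.18) = 0.0198 mA.
I_C = β·I_B = 50×0.0198 = 0.988 mA.
V_CE = V_CC − I_C·R_C − I_E·R_E = 13 − 0.988×1 − 1.01×0.18 = 11.8 V > V_CE(sat), so the active-region assumption holds.

active; I_C ≈ 0.99 mA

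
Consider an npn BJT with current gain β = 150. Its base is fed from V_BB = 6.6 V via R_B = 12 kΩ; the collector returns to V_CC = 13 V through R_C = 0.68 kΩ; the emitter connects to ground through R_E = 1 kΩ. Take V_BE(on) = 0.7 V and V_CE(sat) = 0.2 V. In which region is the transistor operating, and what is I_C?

Assume active. Base-emitter loop: I_B = (V_BB − V_BE)/(R_B + (β+1)R_E) = (6.6 − 0.7)/(12 + 151×1) = 0.0362 mA.
I_C = β·I_B = 150×0.0362 = 5.43 mA.
V_CE = V_CC − I_C·R_C − I_E·R_E = 13 − 5.43×0.68 − 5.47×1 = 3.84 V > V_CE(sat), so the active-region assumption holds.

active; I_C ≈ 5.4 mA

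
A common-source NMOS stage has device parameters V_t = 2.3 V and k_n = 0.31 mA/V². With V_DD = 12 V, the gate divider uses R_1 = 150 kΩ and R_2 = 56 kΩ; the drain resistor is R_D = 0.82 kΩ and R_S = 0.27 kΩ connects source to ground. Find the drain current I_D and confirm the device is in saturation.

I_D ≈ 0.13 mA

V_G = V_DD·R_2/(R_1+R_2) = 12×56/206 = 3.26 V.
Assume saturation: I_D = (k_n/2)(V_GS − V_t)² with V_GS = V_G − I_D·R_S = 3.26 − 0.27·I_D.
Substituting gives 0.0113·I_D² − 1.08·I_D + 0.143 = 0, with roots I_D = 0.133 or 95.5 mA.
The root I_D = 95.5 mA gives V_GS = -22.5 V ≤ V_t, so take I_D = 0.133 mA.
Then V_GS = 3.23 V and V_DS = V_DD − I_D(R_D+R_S) = 12 − 0.133×1.09 = 11.9 V.
Saturation requires V_DS ≥ V_GS − V_t = 0.926 V; 11.9 ≥ 0.926 ✓.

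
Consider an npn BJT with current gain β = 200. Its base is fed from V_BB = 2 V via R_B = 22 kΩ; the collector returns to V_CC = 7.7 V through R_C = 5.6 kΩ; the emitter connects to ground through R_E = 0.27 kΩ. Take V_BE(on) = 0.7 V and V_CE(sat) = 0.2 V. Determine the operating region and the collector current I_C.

saturation; I_C ≈ 1.3 mA

Assume active: I_B = (2 − 0.7)/(22 + 201×0.27) = 0.017 mA, I_C = β·I_B = 3.41 mA.
Then V_CE = 7.7 − 3.41×5.6 − 3.43×0.27 = -12.3 V < 0.2 V — the active assumption fails.
Re-solve with V_CE = 0.2 V. KCL at the emitter: V_E/R_E = (V_BB−0.7−V_E)/R_B + (V_CC−0.2−V_E)/R_C, giving V_E = 0.356 V.
I_C = (V_CC − 0.2 − V_E)/R_C = (7.5 − 0.356)/5.6 = 1.28 mA.
Check: I_B = (1.3 − 0.356)/22 = 0.0429 mA, and β·I_B = 8.58 mA > I_C, confirming saturation.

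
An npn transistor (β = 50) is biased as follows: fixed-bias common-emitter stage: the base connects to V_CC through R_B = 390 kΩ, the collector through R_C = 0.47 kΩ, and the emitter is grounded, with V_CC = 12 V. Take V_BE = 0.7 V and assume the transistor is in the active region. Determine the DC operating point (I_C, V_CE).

I_C ≈ 1.4 mA, V_CE ≈ 11 V

Base loop: V_CC = I_B·R_B + V_BE, so I_B = (12 − 0.7)/390 kΩ = 0.029 mA.
In the active region I_C = β·I_B = 50 × 0.029 = 1.45 mA.
Collector loop: V_CE = V_CC − I_C·R_C = 12 − 1.45×0.47 = 11.3 V.
Since V_CE = 11.3 V > V_CE(sat) ≈ 0.2 V, the transistor is in the active region as assumed.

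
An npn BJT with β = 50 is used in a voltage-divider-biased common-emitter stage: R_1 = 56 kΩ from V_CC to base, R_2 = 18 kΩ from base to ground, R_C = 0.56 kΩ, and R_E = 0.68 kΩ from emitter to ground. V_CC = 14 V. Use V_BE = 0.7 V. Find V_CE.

V_CE ≈ 10 V

Thevenize the base divider: V_Th = V_CC·R_2/(R_1+R_2) = 14×18/74 = 3.41 V, R_Th = R_1‖R_2 = 13.6 kΩ.
Base-emitter loop: V_Th = I_B·R_Th + V_BE + (β+1)I_B·R_E, so I_B = (3.41 − 0.7) / (13.6 + 51×0.68) = 0.056 mA.
I_C = β·I_B = 50×0.056 = 2.8 mA, and I_E = (β+1)I_B = 2.86 mA.
V_CE = V_CC − I_C·R_C − I_E·R_E = 14 − 2.8×0.56 − 2.86×0.68 = 10.5 V.
V_CE = 10.5 V > 0.2 V confirms active-region operation.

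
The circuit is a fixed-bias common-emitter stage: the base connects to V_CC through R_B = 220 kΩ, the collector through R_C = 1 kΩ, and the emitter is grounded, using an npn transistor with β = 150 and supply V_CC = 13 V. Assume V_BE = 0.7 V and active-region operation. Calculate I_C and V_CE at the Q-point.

Base loop: V_CC = I_B·R_B + V_BE, so I_B = (13 − 0.7)/220 kΩ = 0.0559 mA.
In the active region I_C = β·I_B = 150 × 0.0559 = 8.39 mA.
Collector loop: V_CE = V_CC − I_C·R_C = 13 − 8.39×1 = 4.61 V.
Since V_CE = 4.61 V > V_CE(sat) ≈ 0.2 V, the transistor is in the active region as assumed.

I_C ≈ 8.4 mA, V_CE ≈ 4.6 V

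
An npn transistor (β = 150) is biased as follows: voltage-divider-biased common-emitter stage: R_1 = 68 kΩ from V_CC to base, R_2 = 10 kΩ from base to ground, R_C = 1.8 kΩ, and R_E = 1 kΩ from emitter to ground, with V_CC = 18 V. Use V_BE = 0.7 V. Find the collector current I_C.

Thevenize the base divider: V_Th = V_CC·R_2/(R_1+R_2) = 18×10/78 = 2.31 V, R_Th = R_1‖R_2 = 8.72 kΩ.
Base-emitter loop: V_Th = I_B·R_Th + V_BE + (β+1)I_B·R_E, so I_B = (2.31 − 0.7) / (8.72 + 151×1) = 0.0101 mA.
I_C = β·I_B = 150×0.0101 = 1.51 mA, and I_E = (β+1)I_B = 1.52 mA.
V_CE = V_CC − I_C·R_C − I_E·R_E = 18 − 1.51×1.8 − 1.52×1 = 13.8 V.
V_CE = 13.8 V > 0.2 V confirms active-region operation.

I_C ≈ 1.5 mA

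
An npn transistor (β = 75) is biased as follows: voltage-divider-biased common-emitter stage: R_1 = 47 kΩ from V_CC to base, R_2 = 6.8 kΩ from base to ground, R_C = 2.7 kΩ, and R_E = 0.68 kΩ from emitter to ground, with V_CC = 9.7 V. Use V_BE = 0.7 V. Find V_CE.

Thevenize the base divider: V_Th = V_CC·R_2/(R_1+R_2) = 9.7×6.8/53.8 = 1.23 V, R_Th = R_1‖R_2 = 5.94 kΩ.
Base-emitter loop: V_Th = I_B·R_Th + V_BE + (β+1)I_B·R_E, so I_B = (1.23 − 0.7) / (5.94 + 76×0.68) = 0.00913 mA.
I_C = β·I_B = 75×0.00913 = 0.685 mA, and I_E = (β+1)I_B = 0.694 mA.
V_CE = V_CC − I_C·R_C − I_E·R_E = 9.7 − 0.685×2.7 − 0.694×0.68 = 7.38 V.
V_CE = 7.38 V > 0.2 V confirms active-region operation.

V_CE ≈ 7.4 V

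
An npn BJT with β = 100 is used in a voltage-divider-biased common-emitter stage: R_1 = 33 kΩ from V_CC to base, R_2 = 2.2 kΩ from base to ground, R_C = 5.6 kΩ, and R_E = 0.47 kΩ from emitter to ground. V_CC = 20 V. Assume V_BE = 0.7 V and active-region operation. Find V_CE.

V_CE ≈ 13 V

Thevenize the base divider: V_Th = V_CC·R_2/(R_1+R_2) = 20×2.2/35.2 = 1.25 V, R_Th = R_1‖R_2 = 2.06 kΩ.
Base-emitter loop: V_Th = I_B·R_Th + V_BE + (β+1)I_B·R_E, so I_B = (1.25 − 0.7) / (2.06 + 101×0.47) = 0.0111 mA.
I_C = β·I_B = 100×0.0111 = 1.11 mA, and I_E = (β+1)I_B = 1.12 mA.
V_CE = V_CC − I_C·R_C − I_E·R_E = 20 − 1.11×5.6 − 1.12×0.47 = 13.3 V.
V_CE = 13.3 V > 0.2 V confirms active-region operation.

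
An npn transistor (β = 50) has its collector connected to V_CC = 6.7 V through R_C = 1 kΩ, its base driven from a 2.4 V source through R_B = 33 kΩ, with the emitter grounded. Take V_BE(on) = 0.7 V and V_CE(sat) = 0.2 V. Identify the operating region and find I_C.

Assume active. Base-emitter loop: I_B = (V_BB − V_BE)/R_B = (2.4 − 0.7)/33 = 0.0515 mA.
I_C = β·I_B = 50×0.0515 = 2.58 mA.
V_CE = V_CC − I_C·R_C = 6.7 − 2.58×1 = 4.12 V > V_CE(sat), so the active-region assumption holds.

active; I_C ≈ 2.6 mA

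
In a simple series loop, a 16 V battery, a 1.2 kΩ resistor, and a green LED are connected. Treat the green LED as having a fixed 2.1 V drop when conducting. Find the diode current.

I ≈ 12 mA

KVL around the loop: 16 = V_D + I·R = 2.1 + I × 1.2 kΩ.
So I = (16 − 2.1) / 1.2 kΩ = 13.9 / 1.2 = 11.6 mA.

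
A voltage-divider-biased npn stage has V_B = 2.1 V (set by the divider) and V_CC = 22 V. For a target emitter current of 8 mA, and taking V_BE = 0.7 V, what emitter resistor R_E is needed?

R_E ≈ 0.18 kΩ

V_E = V_B − V_BE = 2.1 − 0.7 = 1.4 V.
R_E = V_E / I_E = 1.4 / 8 = 0.175 kΩ.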